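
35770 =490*73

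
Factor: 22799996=2^2*263^1*21673^1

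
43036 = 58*742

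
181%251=181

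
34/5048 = 17/2524 = 0.01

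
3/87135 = 1/29045 = 0.00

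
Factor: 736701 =3^1*7^1 *35081^1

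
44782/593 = 44782/593 = 75.52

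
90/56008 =45/28004  =  0.00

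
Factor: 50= 2^1*5^2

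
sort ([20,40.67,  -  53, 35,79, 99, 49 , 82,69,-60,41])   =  [- 60, - 53, 20,35, 40.67, 41,49,69,79,82,99]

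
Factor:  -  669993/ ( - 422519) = 3^1* 283^( -1 )*1493^( - 1)*223331^1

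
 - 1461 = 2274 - 3735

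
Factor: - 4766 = -2^1*2383^1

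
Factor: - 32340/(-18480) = 7/4  =  2^( - 2) *7^1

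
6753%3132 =489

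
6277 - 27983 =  - 21706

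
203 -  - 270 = 473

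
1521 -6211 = - 4690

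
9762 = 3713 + 6049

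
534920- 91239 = 443681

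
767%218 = 113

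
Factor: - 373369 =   -  19^1*43^1 * 457^1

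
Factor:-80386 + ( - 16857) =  - 47^1 * 2069^1  =  -97243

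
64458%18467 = 9057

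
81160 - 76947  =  4213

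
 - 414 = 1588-2002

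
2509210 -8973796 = -6464586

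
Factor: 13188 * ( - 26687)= - 351948156=-  2^2*3^1*7^1*157^1*26687^1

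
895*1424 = 1274480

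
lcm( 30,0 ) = 0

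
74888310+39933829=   114822139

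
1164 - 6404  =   - 5240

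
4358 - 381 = 3977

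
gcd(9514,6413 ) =1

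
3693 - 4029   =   -336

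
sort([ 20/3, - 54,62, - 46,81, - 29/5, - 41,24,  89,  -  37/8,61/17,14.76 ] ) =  [ - 54, - 46, - 41, - 29/5,-37/8,61/17,20/3, 14.76, 24,62,81,89] 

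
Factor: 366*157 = 2^1*3^1*61^1 *157^1= 57462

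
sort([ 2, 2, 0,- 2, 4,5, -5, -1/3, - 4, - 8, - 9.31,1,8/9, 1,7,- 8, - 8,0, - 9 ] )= [-9.31, - 9, - 8, - 8, - 8, - 5, - 4,-2, - 1/3, 0,  0,  8/9, 1,1,2,2 , 4, 5, 7]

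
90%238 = 90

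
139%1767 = 139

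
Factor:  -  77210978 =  - 2^1*13^1*467^1 * 6359^1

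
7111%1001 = 104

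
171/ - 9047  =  -171/9047 = -0.02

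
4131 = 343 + 3788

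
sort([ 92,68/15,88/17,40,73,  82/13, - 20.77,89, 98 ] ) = [ - 20.77,  68/15, 88/17,82/13,40, 73,89,92, 98 ] 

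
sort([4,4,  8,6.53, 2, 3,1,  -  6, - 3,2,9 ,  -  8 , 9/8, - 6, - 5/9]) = [ - 8, - 6,  -  6, - 3,  -  5/9, 1  ,  9/8,  2,  2,  3 , 4,4,  6.53,8,9 ]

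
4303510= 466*9235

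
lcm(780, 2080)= 6240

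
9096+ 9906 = 19002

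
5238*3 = 15714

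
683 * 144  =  98352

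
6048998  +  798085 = 6847083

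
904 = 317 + 587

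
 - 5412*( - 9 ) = 48708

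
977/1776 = 977/1776= 0.55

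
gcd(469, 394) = 1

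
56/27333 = 56/27333 = 0.00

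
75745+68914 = 144659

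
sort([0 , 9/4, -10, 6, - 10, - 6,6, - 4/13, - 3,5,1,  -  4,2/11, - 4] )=[ -10, - 10, - 6,-4 ,-4, - 3, - 4/13 , 0, 2/11,1,9/4, 5 , 6,6] 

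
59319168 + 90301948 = 149621116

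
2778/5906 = 1389/2953 = 0.47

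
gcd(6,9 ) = 3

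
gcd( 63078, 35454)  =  6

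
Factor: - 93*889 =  - 82677 = - 3^1 * 7^1*31^1*127^1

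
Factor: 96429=3^1*32143^1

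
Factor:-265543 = - 265543^1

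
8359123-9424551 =-1065428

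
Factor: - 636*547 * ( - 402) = 139852584 = 2^3*3^2*53^1*67^1*547^1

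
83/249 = 1/3 = 0.33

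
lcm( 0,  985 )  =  0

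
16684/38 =8342/19  =  439.05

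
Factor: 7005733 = 7^1*29^1*34511^1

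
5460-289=5171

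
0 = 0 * 2294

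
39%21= 18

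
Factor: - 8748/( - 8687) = 2^2*3^7*7^ ( - 1)*17^( - 1)  *  73^ (  -  1)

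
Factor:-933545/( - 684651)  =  3^(-1 )*5^1* 11^(-1 )*20747^( - 1)*186709^1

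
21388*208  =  4448704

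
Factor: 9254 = 2^1*7^1*661^1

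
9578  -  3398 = 6180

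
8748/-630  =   - 14 + 4/35 = - 13.89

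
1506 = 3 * 502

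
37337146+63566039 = 100903185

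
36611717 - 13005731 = 23605986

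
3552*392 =1392384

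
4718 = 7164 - 2446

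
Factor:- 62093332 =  - 2^2*7^1*137^1*16187^1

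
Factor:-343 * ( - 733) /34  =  2^( - 1)*7^3*17^( - 1 )* 733^1 = 251419/34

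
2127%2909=2127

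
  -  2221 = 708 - 2929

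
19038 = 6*3173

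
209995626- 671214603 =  - 461218977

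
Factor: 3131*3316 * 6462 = 2^3*3^2*31^1*101^1*359^1*829^1 = 67091042952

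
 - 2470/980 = -3 + 47/98 = - 2.52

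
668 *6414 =4284552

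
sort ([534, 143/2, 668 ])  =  [ 143/2, 534, 668 ]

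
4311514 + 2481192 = 6792706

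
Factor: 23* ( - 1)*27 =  -621 =-3^3*23^1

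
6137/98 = 6137/98 = 62.62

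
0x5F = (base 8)137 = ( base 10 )95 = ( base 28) 3b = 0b1011111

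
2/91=2/91 = 0.02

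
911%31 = 12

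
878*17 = 14926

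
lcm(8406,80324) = 722916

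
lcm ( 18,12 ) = 36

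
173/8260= 173/8260 = 0.02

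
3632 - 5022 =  - 1390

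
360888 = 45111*8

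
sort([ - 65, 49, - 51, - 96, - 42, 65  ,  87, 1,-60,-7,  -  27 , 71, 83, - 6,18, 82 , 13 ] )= [ - 96, - 65, -60, - 51, - 42, -27,- 7,  -  6,1, 13,  18, 49, 65, 71,82,  83, 87]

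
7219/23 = 7219/23  =  313.87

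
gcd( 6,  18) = 6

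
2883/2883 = 1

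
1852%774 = 304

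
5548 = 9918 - 4370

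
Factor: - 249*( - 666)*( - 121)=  - 2^1 * 3^3*11^2*37^1 * 83^1 = -20065914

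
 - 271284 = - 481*564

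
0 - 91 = -91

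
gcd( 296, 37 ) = 37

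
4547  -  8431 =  - 3884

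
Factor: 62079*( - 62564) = -3883910556 = - 2^2* 3^1*15641^1 * 20693^1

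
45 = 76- 31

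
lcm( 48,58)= 1392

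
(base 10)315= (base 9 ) 380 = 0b100111011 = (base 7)630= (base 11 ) 267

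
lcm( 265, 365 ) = 19345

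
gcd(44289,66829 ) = 7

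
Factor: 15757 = 7^1*2251^1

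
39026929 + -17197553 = 21829376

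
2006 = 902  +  1104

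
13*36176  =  470288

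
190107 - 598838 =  - 408731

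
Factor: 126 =2^1*3^2 *7^1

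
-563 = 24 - 587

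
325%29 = 6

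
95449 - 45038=50411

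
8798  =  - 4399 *(  -  2 )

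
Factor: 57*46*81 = 2^1 * 3^5 * 19^1 *23^1 = 212382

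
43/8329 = 43/8329  =  0.01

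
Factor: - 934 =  - 2^1*467^1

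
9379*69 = 647151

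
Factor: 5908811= 53^1*111487^1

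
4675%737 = 253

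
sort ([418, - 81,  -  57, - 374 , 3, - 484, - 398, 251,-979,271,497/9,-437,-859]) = [ - 979,-859, - 484 , - 437, -398, - 374, - 81 , - 57,  3,497/9,251, 271, 418]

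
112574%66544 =46030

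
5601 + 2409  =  8010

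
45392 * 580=26327360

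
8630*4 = 34520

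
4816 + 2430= 7246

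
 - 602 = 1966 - 2568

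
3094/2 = 1547 = 1547.00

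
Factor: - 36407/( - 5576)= 2^( - 3 )*7^2*17^( - 1)*41^(-1 )*743^1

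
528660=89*5940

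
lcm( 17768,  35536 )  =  35536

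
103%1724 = 103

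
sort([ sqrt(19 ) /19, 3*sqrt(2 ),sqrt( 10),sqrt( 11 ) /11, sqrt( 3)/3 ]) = [ sqrt( 19) /19, sqrt( 11 )/11, sqrt(3)/3,sqrt( 10 ), 3 *sqrt( 2 )]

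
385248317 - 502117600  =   - 116869283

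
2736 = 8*342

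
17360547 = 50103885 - 32743338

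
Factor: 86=2^1*43^1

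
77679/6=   25893/2 = 12946.50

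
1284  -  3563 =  - 2279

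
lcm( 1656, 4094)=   147384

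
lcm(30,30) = 30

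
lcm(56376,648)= 56376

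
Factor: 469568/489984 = 23/24  =  2^(-3) * 3^( - 1 )*23^1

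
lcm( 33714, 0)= 0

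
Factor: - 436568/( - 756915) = 2^3*3^ ( -1 )*5^ (-1)*11^3*41^1 * 50461^( - 1 )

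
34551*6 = 207306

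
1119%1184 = 1119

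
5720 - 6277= -557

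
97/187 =97/187 = 0.52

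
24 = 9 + 15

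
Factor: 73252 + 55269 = 128521^1  =  128521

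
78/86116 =39/43058 = 0.00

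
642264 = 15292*42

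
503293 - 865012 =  - 361719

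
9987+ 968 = 10955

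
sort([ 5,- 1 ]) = [-1 , 5] 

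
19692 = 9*2188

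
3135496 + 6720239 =9855735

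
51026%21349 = 8328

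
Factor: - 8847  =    -  3^2 * 983^1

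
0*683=0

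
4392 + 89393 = 93785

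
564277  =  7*80611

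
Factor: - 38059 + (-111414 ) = - 19^1*7867^1= -  149473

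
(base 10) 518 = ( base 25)ki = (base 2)1000000110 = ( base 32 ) g6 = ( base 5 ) 4033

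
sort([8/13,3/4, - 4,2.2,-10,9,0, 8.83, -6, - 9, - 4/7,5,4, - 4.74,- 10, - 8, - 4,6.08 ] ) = [ - 10, - 10 , - 9, - 8, - 6, - 4.74, - 4,  -  4, - 4/7, 0,8/13,3/4,2.2,4,5,6.08, 8.83 , 9]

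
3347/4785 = 3347/4785 = 0.70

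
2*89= 178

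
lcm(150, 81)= 4050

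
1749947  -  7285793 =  - 5535846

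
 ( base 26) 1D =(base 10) 39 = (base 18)23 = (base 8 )47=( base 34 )15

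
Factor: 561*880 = 2^4*3^1*5^1*11^2*17^1  =  493680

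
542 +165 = 707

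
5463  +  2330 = 7793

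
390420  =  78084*5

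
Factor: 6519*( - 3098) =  - 20195862 = - 2^1*3^1*41^1*53^1*1549^1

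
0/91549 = 0 = 0.00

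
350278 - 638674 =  - 288396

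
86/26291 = 86/26291=0.00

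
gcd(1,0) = 1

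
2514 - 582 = 1932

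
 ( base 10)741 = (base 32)N5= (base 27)10c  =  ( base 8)1345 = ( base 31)ns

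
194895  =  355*549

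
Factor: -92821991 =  - 41^1*653^1 * 3467^1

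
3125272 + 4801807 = 7927079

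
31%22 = 9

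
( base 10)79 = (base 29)2l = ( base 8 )117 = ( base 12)67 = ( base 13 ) 61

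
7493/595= 7493/595 = 12.59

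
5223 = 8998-3775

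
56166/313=56166/313 = 179.44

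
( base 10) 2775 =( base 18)8a3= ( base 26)42J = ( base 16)AD7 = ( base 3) 10210210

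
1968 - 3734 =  - 1766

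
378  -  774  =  - 396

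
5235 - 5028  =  207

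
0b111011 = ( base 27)25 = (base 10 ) 59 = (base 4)323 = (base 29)21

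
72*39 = 2808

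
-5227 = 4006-9233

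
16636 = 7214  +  9422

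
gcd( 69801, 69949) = 1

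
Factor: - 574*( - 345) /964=99015/482 = 2^( - 1)*3^1*5^1 * 7^1*23^1* 41^1*241^ (  -  1)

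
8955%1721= 350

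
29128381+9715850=38844231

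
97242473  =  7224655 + 90017818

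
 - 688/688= - 1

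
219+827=1046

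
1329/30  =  44 + 3/10 = 44.30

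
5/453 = 5/453 = 0.01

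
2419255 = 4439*545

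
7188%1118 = 480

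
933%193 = 161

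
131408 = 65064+66344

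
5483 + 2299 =7782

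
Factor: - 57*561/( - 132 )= 969/4 = 2^( - 2)*3^1*17^1*19^1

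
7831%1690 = 1071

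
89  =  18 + 71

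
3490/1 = 3490 = 3490.00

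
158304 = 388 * 408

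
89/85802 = 89/85802= 0.00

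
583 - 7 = 576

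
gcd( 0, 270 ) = 270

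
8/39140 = 2/9785=0.00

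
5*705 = 3525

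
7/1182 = 7/1182 = 0.01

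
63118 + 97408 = 160526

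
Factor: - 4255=- 5^1*23^1 * 37^1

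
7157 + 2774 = 9931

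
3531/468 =7 + 85/156 =7.54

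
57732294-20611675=37120619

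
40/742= 20/371 = 0.05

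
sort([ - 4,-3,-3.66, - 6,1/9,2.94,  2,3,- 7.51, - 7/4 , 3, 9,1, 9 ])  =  [ - 7.51, - 6, -4 , - 3.66, - 3, - 7/4, 1/9,1, 2,2.94,3,3, 9,9]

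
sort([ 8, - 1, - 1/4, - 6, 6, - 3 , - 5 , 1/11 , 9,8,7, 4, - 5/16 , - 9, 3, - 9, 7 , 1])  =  [ - 9, - 9,  -  6, - 5, - 3, - 1, - 5/16, - 1/4,1/11, 1 , 3 , 4, 6, 7,  7,8,8, 9]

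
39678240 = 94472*420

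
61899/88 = 61899/88 = 703.40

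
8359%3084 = 2191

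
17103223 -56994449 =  - 39891226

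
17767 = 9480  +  8287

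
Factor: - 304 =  - 2^4*19^1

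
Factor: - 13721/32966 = - 2^ ( - 1 ) * 53^( - 1 )*311^( - 1)*13721^1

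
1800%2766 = 1800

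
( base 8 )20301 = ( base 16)20C1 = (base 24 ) ed9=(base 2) 10000011000001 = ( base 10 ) 8385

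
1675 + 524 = 2199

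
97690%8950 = 8190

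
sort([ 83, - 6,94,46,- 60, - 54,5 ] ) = [ - 60, - 54 , - 6,5,46, 83, 94] 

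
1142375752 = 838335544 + 304040208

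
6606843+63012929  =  69619772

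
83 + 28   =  111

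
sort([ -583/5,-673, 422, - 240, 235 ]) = [  -  673,  -  240, - 583/5, 235,422]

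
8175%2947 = 2281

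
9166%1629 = 1021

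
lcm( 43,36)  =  1548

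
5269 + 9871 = 15140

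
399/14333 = 399/14333 = 0.03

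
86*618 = 53148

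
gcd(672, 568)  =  8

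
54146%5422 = 5348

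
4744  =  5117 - 373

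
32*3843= 122976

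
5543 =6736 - 1193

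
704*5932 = 4176128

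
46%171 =46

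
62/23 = 2 + 16/23=2.70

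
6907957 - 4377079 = 2530878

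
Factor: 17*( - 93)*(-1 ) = 3^1* 17^1 * 31^1 = 1581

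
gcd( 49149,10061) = 1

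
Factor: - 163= -163^1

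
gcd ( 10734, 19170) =6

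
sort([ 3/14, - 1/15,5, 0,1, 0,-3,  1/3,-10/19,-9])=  [ -9,-3, - 10/19,-1/15,0, 0,3/14,1/3,1,5]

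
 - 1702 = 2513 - 4215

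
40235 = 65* 619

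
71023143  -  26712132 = 44311011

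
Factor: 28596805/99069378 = 2^ (-1 )*3^ ( - 1)*5^1 * 17^1 *19^1*59^(-1) * 17707^1*279857^(-1 ) 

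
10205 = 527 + 9678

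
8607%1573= 742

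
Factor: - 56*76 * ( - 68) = 289408 = 2^7*7^1*17^1 * 19^1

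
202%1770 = 202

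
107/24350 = 107/24350 = 0.00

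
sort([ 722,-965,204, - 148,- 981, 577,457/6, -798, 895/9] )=[ - 981,-965, - 798, -148,457/6,895/9, 204,577,722]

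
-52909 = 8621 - 61530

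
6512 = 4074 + 2438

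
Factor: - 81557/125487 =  - 427/657 =- 3^ ( - 2 ) * 7^1 * 61^1*73^( - 1) 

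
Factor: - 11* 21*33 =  - 3^2*7^1  *  11^2 = - 7623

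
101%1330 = 101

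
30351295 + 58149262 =88500557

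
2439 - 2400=39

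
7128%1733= 196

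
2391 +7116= 9507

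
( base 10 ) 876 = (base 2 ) 1101101100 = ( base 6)4020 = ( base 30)T6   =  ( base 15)3D6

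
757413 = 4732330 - 3974917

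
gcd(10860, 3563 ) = 1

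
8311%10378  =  8311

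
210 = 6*35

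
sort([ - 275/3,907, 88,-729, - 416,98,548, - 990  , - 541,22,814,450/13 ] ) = [-990,-729, - 541, - 416,-275/3, 22,450/13,88,98 , 548,814, 907] 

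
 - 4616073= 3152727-7768800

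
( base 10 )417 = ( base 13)261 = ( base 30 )DR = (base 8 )641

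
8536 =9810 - 1274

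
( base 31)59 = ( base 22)7A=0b10100100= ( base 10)164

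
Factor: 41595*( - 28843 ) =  - 3^1 * 5^1*47^1*59^1*28843^1 = - 1199724585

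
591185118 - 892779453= - 301594335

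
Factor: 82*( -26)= - 2132 = - 2^2*13^1*41^1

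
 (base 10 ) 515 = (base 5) 4030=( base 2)1000000011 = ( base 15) 245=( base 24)LB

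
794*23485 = 18647090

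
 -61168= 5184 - 66352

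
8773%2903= 64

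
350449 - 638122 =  - 287673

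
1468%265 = 143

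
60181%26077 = 8027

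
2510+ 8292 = 10802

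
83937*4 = 335748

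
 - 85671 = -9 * 9519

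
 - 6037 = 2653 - 8690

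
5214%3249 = 1965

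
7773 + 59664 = 67437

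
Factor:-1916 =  - 2^2* 479^1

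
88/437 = 88/437 = 0.20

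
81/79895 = 81/79895 =0.00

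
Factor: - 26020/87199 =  - 2^2*5^1*7^(-1)*1301^1*12457^( - 1 ) 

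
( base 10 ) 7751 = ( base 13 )36B3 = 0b1111001000111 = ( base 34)6NX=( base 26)BC3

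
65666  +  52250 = 117916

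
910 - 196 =714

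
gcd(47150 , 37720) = 9430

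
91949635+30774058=122723693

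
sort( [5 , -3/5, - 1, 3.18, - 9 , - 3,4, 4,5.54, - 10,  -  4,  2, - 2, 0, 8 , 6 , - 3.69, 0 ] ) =[ - 10 , - 9, -4,-3.69, - 3, - 2, - 1, - 3/5, 0,  0,2, 3.18,4,  4 , 5, 5.54, 6, 8]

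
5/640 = 1/128  =  0.01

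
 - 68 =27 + -95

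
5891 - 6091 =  - 200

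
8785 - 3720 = 5065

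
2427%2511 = 2427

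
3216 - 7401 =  - 4185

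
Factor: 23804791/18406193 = 13^( - 1 )*19^(-1) *43^(- 1 )*53^1*101^1*1733^( - 1) * 4447^1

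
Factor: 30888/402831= 2^3* 3^1*313^ ( - 1) = 24/313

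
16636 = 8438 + 8198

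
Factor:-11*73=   -  803= - 11^1*73^1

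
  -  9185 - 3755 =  - 12940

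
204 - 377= - 173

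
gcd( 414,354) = 6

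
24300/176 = 138+3/44 = 138.07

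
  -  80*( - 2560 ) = 204800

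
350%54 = 26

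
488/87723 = 488/87723 = 0.01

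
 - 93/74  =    -  2 + 55/74 = - 1.26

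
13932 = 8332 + 5600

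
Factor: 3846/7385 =2^1*3^1*5^(  -  1 )  *7^( - 1)*211^( - 1)*641^1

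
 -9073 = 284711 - 293784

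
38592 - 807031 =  - 768439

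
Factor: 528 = 2^4*3^1 *11^1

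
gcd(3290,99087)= 1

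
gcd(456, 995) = 1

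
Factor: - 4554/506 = - 3^2 = -9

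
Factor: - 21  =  -3^1 * 7^1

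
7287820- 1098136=6189684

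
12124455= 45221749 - 33097294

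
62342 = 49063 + 13279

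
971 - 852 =119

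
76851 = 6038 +70813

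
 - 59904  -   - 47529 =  -12375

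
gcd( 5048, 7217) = 1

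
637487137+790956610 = 1428443747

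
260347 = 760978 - 500631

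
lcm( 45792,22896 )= 45792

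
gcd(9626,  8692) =2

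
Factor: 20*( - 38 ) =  - 2^3*5^1*19^1 = -760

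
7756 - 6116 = 1640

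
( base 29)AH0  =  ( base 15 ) 2988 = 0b10001011000111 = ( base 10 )8903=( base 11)6764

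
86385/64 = 86385/64=1349.77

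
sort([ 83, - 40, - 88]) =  [ - 88, - 40, 83] 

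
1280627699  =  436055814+844571885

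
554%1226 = 554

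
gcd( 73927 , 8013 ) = 1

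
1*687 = 687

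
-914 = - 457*2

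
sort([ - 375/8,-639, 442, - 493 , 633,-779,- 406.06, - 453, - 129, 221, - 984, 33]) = [-984, -779, - 639,-493, - 453, - 406.06, - 129, - 375/8, 33, 221,442,633 ] 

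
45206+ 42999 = 88205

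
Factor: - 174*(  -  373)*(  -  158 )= - 2^2*3^1*29^1*79^1*373^1 =- 10254516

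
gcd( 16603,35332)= 1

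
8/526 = 4/263 = 0.02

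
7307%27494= 7307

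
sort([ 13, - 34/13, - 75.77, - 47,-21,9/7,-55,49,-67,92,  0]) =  [ - 75.77, - 67, - 55, - 47, - 21, - 34/13,0,  9/7,13,49, 92]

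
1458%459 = 81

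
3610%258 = 256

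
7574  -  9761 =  - 2187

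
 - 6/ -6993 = 2/2331=0.00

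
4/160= 1/40 =0.03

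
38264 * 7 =267848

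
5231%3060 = 2171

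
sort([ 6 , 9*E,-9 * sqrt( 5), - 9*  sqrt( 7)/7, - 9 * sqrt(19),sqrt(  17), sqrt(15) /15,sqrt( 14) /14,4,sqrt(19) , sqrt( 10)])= [-9*sqrt( 19 ), - 9 * sqrt( 5), - 9 *sqrt( 7) /7,sqrt( 15) /15, sqrt( 14)/14, sqrt(10 ) , 4, sqrt( 17), sqrt( 19 ), 6,9*E ]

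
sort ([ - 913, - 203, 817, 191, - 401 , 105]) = [- 913, - 401, - 203, 105,191, 817]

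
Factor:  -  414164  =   - 2^2*47^1 * 2203^1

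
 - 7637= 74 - 7711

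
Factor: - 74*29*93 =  - 2^1*3^1 *29^1*31^1*37^1 = - 199578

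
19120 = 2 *9560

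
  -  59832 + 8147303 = 8087471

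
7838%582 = 272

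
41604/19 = 2189 + 13/19 = 2189.68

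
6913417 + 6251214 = 13164631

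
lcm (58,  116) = 116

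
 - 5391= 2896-8287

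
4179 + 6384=10563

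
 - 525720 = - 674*780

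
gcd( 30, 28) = 2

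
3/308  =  3/308 = 0.01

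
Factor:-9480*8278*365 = -28643535600 = - 2^4*3^1*5^2*73^1*79^1*4139^1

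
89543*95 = 8506585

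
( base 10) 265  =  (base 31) 8H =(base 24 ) b1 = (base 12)1a1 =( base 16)109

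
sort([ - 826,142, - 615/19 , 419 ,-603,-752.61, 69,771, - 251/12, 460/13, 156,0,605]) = [ - 826, - 752.61, - 603, - 615/19, - 251/12,0, 460/13,69, 142, 156, 419,605, 771] 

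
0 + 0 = 0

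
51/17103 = 17/5701 = 0.00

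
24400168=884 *27602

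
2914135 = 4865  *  599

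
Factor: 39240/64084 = 9810/16021 = 2^1*3^2*5^1*37^( - 1)*109^1*433^( -1)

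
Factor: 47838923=11^2*41^1*9643^1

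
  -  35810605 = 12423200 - 48233805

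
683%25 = 8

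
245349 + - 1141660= - 896311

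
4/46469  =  4/46469= 0.00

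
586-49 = 537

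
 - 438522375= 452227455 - 890749830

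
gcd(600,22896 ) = 24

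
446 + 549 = 995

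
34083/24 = 1420+1/8 = 1420.12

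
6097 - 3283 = 2814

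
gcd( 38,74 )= 2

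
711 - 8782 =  - 8071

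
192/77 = 2+38/77 = 2.49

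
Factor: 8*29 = 232 = 2^3* 29^1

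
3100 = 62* 50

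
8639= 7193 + 1446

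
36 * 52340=1884240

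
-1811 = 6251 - 8062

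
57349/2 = 57349/2  =  28674.50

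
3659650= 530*6905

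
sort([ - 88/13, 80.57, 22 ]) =[-88/13,22,80.57]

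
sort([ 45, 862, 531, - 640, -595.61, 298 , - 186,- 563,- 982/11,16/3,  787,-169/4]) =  [ - 640 , - 595.61, - 563 ,-186,-982/11, - 169/4,16/3,45, 298 , 531 , 787, 862] 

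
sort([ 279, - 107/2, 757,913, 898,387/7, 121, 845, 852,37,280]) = [ - 107/2,37,387/7,121, 279, 280, 757,  845,852, 898, 913]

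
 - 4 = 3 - 7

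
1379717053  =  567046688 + 812670365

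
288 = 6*48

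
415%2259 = 415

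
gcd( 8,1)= 1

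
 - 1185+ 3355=2170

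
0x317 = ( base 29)R8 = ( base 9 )1068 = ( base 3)1002022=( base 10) 791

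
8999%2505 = 1484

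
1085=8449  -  7364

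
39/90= 13/30 = 0.43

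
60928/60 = 15232/15 = 1015.47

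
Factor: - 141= - 3^1*47^1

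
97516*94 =9166504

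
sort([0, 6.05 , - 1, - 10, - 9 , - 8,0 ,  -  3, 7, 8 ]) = [ - 10,-9  , - 8,- 3, - 1,0, 0, 6.05 , 7,8 ]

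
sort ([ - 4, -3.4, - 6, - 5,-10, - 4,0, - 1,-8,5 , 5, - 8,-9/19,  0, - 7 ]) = [ - 10, - 8, - 8, - 7,  -  6, - 5, - 4, - 4, - 3.4, - 1, - 9/19, 0,0, 5, 5]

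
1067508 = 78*13686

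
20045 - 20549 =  - 504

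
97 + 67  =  164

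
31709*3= 95127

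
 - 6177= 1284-7461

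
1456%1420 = 36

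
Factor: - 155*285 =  - 3^1*5^2*19^1*31^1 = - 44175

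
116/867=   116/867  =  0.13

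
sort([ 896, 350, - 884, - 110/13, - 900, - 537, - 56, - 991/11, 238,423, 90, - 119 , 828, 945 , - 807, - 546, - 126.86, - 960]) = [ - 960, - 900 , - 884, - 807, - 546, - 537, - 126.86, - 119, - 991/11, - 56, - 110/13, 90, 238, 350,423 , 828,896, 945 ] 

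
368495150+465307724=833802874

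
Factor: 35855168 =2^6*560237^1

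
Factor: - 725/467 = -5^2*29^1*467^ ( - 1 ) 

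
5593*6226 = 34822018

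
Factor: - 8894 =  - 2^1*4447^1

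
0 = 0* 78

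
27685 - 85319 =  - 57634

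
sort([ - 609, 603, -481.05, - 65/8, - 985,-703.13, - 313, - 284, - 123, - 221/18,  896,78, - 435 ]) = [-985, - 703.13, - 609, - 481.05 , - 435,- 313, - 284, - 123 , - 221/18, - 65/8, 78,603,896]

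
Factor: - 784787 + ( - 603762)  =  -1388549 = - 29^1*47881^1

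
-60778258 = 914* (  -  66497) 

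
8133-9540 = -1407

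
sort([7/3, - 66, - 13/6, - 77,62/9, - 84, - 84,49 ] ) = [ - 84  , - 84, - 77, - 66, - 13/6,7/3, 62/9, 49 ] 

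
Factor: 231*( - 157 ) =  - 36267   =  -  3^1*7^1*11^1 *157^1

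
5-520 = -515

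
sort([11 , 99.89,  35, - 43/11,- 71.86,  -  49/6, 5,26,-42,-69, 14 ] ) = [- 71.86,-69, - 42, - 49/6, - 43/11,5, 11,14,  26,35, 99.89 ] 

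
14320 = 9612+4708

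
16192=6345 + 9847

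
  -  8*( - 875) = 7000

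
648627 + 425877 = 1074504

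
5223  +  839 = 6062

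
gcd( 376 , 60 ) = 4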